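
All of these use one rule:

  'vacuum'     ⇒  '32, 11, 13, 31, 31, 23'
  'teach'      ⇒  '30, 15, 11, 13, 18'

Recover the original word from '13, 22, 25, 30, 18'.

Each letter is replaced by its alphabet position (a=1..z=26) + 10.
Reversing it on 13, 22, 25, 30, 18: 13→(13−10)÷1=3=c, 22→(22−10)÷1=12=l, 25→(25−10)÷1=15=o, 30→(30−10)÷1=20=t, 18→(18−10)÷1=8=h.

cloth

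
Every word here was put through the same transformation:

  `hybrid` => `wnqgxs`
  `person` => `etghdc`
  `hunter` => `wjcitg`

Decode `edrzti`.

Compare letters: h→w is +15, y→n is +15, b→q is +15 — a constant shift. This is a Caesar cipher with shift 15.
Reversing it on edrzti: e−15=p, d−15=o, r−15=c, z−15=k, t−15=e, i−15=t.

pocket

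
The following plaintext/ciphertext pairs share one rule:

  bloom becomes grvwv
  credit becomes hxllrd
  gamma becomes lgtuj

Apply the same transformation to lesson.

qkzaxx

The shift increases by 1 at each position, starting from +5: 5, 6, 7, ….
On lesson: l+5=q, e+6=k, s+7=z, s+8=a, o+9=x, n+10=x.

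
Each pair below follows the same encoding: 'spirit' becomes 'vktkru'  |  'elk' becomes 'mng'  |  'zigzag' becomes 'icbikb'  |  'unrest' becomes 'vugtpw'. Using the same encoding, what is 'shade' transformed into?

The output letters match the input read backwards, each shifted +2: spirit reversed is tirips. Read the word backwards and shift each letter +2.
On shade: reverse → edahs; then shift: e+2=g, d+2=f, a+2=c, h+2=j, s+2=u.

gfcju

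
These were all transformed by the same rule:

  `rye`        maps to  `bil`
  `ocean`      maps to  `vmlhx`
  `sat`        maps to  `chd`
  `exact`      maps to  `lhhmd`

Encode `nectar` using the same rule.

xlmdhb

Two shifts are in play — +7 for a/e/i/o/u, +10 for every other letter.
On nectar: n(cons)+10=x, e(vowel)+7=l, c(cons)+10=m, t(cons)+10=d, a(vowel)+7=h, r(cons)+10=b.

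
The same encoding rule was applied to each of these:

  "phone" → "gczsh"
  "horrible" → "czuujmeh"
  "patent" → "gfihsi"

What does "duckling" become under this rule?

p(15)→g(6) and h(7)→c(2) fit y≡7x+5 (mod 26); the inverse of 7 mod 26 is 15. This is an affine cipher: with a=0,…,z=25, each position x becomes (7x+5) mod 26.
Applying it to duckling: d(3)→7·3+5≡0=a; u(20)→7·20+5≡15=p; c(2)→7·2+5≡19=t; k(10)→7·10+5≡23=x; l(11)→7·11+5≡4=e; i(8)→7·8+5≡9=j; n(13)→7·13+5≡18=s; g(6)→7·6+5≡21=v (all mod 26).

aptxejsv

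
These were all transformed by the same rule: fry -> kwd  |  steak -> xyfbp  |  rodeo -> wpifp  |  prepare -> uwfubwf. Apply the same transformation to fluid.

The rule splits by letter class: vowels +1, consonants +5.
Applying it to fluid: f(cons)+5=k, l(cons)+5=q, u(vowel)+1=v, i(vowel)+1=j, d(cons)+5=i.

kqvji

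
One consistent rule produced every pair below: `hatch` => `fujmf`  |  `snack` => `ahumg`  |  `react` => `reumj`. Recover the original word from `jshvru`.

tundra

This is an affine cipher: with a=0,…,z=25, each position x becomes (9x+20) mod 26.
Decoding jshvru: j(9)→3·(9−20)≡19=t; s(18)→3·(18−20)≡20=u; h(7)→3·(7−20)≡13=n; v(21)→3·(21−20)≡3=d; r(17)→3·(17−20)≡17=r; u(20)→3·(20−20)≡0=a (all mod 26).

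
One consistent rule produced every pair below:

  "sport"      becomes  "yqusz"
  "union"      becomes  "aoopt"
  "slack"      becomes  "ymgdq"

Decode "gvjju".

Shifts by position in sport: pos 0: s→y (+6), pos 1: p→q (+1), pos 2: o→u (+6), pos 3: r→s (+1) — repeating every 2. It's a Vigenère-style cipher with numeric key [6,1]: position i shifts by key[i mod 2].
Reversing it on gvjju: g−6=a, v−1=u, j−6=d, j−1=i, u−6=o.

audio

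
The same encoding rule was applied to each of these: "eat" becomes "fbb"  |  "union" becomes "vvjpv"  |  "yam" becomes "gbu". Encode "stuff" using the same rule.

The shift depends on letter class: consonant t→b is +8, but vowel e→f is +1. Two shifts are in play — +1 for a/e/i/o/u, +8 for every other letter.
Applying it to stuff: s(cons)+8=a, t(cons)+8=b, u(vowel)+1=v, f(cons)+8=n, f(cons)+8=n.

abvnn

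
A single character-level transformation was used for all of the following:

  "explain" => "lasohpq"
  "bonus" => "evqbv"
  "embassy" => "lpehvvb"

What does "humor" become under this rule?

kbpvu

The shift depends on letter class: consonant x→a is +3, but vowel e→l is +7. Vowels shift forward by 7 and consonants shift forward by 3.
On humor: h(cons)+3=k, u(vowel)+7=b, m(cons)+3=p, o(vowel)+7=v, r(cons)+3=u.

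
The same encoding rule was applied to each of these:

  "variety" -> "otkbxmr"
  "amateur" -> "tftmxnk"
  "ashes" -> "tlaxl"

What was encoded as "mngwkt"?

Compare letters: v→o is +19, a→t is +19, r→k is +19 — a constant shift. Every letter moves 19 places later in the alphabet, wrapping around z→a.
Reversing it on mngwkt: m−19=t, n−19=u, g−19=n, w−19=d, k−19=r, t−19=a.

tundra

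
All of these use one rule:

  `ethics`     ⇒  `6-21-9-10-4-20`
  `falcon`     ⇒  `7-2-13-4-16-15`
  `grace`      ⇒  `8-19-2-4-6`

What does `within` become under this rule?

e is letter #5 and maps to 6: an offset of 1. Each letter is replaced by its alphabet position (a=1..z=26) + 1.
On within: w=23→24, i=9→10, t=20→21, h=8→9, i=9→10, n=14→15.

24-10-21-9-10-15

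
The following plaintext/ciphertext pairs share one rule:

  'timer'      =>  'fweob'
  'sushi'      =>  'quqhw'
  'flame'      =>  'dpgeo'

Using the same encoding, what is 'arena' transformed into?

gbotg

t(19)→f(5) and i(8)→w(22) fit y≡15x+6 (mod 26); the inverse of 15 mod 26 is 7. Each letter's alphabet position (a=0..z=25) is mapped through 15·x+6 mod 26 — an affine cipher.
For arena: a(0)→15·0+6≡6=g; r(17)→15·17+6≡1=b; e(4)→15·4+6≡14=o; n(13)→15·13+6≡19=t; a(0)→15·0+6≡6=g (all mod 26).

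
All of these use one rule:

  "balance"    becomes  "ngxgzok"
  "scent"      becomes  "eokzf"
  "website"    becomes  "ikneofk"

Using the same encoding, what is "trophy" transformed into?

fdubtk

The shift depends on letter class: consonant b→n is +12, but vowel a→g is +6. Vowels shift forward by 6 and consonants shift forward by 12.
For trophy: t(cons)+12=f, r(cons)+12=d, o(vowel)+6=u, p(cons)+12=b, h(cons)+12=t, y(cons)+12=k.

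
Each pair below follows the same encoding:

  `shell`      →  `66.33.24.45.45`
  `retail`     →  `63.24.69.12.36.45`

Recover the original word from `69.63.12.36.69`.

s(#19)→66 and h(#8)→33: differences scale by 3, so n = 3·pos + 9. With a=1..z=26, the number is 3·pos + 9.
Reversing it on 69.63.12.36.69: 69→(69−9)÷3=20=t, 63→(63−9)÷3=18=r, 12→(12−9)÷3=1=a, 36→(36−9)÷3=9=i, 69→(69−9)÷3=20=t.

trait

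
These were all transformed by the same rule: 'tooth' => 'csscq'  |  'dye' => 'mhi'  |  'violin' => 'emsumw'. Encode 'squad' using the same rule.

The shift depends on letter class: consonant t→c is +9, but vowel o→s is +4. The rule splits by letter class: vowels +4, consonants +9.
On squad: s(cons)+9=b, q(cons)+9=z, u(vowel)+4=y, a(vowel)+4=e, d(cons)+9=m.

bzyem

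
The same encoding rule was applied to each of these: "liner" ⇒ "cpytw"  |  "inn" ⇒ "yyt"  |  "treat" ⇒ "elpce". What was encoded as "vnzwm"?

block

The output letters match the input read backwards, each shifted +11: liner reversed is renil. Two steps: reverse the string, then apply a Caesar shift of +11.
Reversing it on vnzwm: shift back: v−11=k, n−11=c, z−11=o, w−11=l, m−11=b → kcolb; then reverse → block.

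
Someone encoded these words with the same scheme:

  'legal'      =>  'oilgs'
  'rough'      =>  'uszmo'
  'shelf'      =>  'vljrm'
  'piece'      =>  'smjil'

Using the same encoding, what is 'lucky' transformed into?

In legal: l→o is +3, e→i is +4, g→l is +5, a→g is +6 — the shift increases by 1 each position. Letter i (0-indexed) is shifted by i+3, so successive shifts are 3, 4, 5, ….
On lucky: l+3=o, u+4=y, c+5=h, k+6=q, y+7=f.

oyhqf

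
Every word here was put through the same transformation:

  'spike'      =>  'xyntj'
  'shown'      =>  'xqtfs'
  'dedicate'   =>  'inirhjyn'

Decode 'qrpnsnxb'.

likeness

A repeating key of period 2 is used — shifts +5, +9 over and over.
Undoing it on qrpnsnxb: q−5=l, r−9=i, p−5=k, n−9=e, s−5=n, n−9=e, x−5=s, b−9=s.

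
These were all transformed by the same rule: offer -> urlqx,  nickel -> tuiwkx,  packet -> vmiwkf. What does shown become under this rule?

Shifts by position in offer: pos 0: o→u (+6), pos 1: f→r (+12), pos 2: f→l (+6), pos 3: e→q (+12) — repeating every 2. A repeating key of period 2 is used — shifts +6, +12 over and over.
For shown: s+6=y, h+12=t, o+6=u, w+12=i, n+6=t.

ytuit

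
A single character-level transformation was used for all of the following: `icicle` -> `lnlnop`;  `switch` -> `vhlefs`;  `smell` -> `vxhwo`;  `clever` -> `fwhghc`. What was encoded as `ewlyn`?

The shifts repeat in a cycle of length 2: positions 0,1,… shift by +3, +11, then the pattern repeats.
Decoding ewlyn: e−3=b, w−11=l, l−3=i, y−11=n, n−3=k.

blink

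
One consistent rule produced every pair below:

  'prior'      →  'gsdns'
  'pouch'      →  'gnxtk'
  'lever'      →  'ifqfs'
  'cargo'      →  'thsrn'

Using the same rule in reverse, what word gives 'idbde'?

p(15)→g(6) and r(17)→s(18) fit y≡19x+7 (mod 26); the inverse of 19 mod 26 is 11. This is an affine cipher: with a=0,…,z=25, each position x becomes (19x+7) mod 26.
Decoding idbde: i(8)→11·(8−7)≡11=l; d(3)→11·(3−7)≡8=i; b(1)→11·(1−7)≡12=m; d(3)→11·(3−7)≡8=i; e(4)→11·(4−7)≡19=t (all mod 26).

limit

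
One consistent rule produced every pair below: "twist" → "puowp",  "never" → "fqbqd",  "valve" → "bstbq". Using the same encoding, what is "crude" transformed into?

edixq

Treating letters as 0–25, the rule is x ↦ 19x + 18 (mod 26).
Applying it to crude: c(2)→19·2+18≡4=e; r(17)→19·17+18≡3=d; u(20)→19·20+18≡8=i; d(3)→19·3+18≡23=x; e(4)→19·4+18≡16=q (all mod 26).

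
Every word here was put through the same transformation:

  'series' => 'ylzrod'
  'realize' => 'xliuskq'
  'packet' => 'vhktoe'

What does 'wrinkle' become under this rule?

In series: s→y is +6, e→l is +7, r→z is +8, i→r is +9 — the shift increases by 1 each position. Letter i (0-indexed) is shifted by i+6, so successive shifts are 6, 7, 8, ….
On wrinkle: w+6=c, r+7=y, i+8=q, n+9=w, k+10=u, l+11=w, e+12=q.

cyqwuwq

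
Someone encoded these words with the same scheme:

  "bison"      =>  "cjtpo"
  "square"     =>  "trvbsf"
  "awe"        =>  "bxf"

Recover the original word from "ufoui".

Each letter is shifted forward by 1 in the alphabet (a Caesar shift of +1).
Decoding ufoui: u−1=t, f−1=e, o−1=n, u−1=t, i−1=h.

tenth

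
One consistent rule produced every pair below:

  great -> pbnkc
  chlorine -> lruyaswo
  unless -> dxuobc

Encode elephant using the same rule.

nvnzqkwd

It's a Vigenère-style cipher with numeric key [9,10]: position i shifts by key[i mod 2].
On elephant: e+9=n, l+10=v, e+9=n, p+10=z, h+9=q, a+10=k, n+9=w, t+10=d.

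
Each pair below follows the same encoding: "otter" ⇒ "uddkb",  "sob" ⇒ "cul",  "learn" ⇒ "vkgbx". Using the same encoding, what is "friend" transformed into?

pbokxn

The shift depends on letter class: consonant t→d is +10, but vowel o→u is +6. Vowels shift forward by 6 and consonants shift forward by 10.
For friend: f(cons)+10=p, r(cons)+10=b, i(vowel)+6=o, e(vowel)+6=k, n(cons)+10=x, d(cons)+10=n.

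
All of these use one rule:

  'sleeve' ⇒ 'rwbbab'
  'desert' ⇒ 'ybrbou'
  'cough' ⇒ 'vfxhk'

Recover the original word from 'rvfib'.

scope

s(18)→r(17) and l(11)→w(22) fit y≡3x+15 (mod 26); the inverse of 3 mod 26 is 9. Treating letters as 0–25, the rule is x ↦ 3x + 15 (mod 26).
Decoding rvfib: r(17)→9·(17−15)≡18=s; v(21)→9·(21−15)≡2=c; f(5)→9·(5−15)≡14=o; i(8)→9·(8−15)≡15=p; b(1)→9·(1−15)≡4=e (all mod 26).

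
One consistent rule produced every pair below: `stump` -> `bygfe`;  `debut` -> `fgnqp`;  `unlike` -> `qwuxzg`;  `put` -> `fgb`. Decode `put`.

The output letters match the input read backwards, each shifted +12: stump reversed is pmuts. The word is reversed, then every letter is shifted forward by 12.
Decoding put: shift back: p−12=d, u−12=i, t−12=h → dih; then reverse → hid.

hid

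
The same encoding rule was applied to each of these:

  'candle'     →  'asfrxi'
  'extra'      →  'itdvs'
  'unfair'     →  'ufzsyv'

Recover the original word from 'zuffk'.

funny

c(2)→a(0) and a(0)→s(18) fit y≡17x+18 (mod 26); the inverse of 17 mod 26 is 23. Each letter's alphabet position (a=0..z=25) is mapped through 17·x+18 mod 26 — an affine cipher.
Reversing it on zuffk: z(25)→23·(25−18)≡5=f; u(20)→23·(20−18)≡20=u; f(5)→23·(5−18)≡13=n; f(5)→23·(5−18)≡13=n; k(10)→23·(10−18)≡24=y (all mod 26).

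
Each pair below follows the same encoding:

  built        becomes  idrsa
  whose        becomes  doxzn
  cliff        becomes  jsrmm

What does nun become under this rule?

udu

The shift depends on letter class: consonant b→i is +7, but vowel u→d is +9. Vowels shift forward by 9 and consonants shift forward by 7.
On nun: n(cons)+7=u, u(vowel)+9=d, n(cons)+7=u.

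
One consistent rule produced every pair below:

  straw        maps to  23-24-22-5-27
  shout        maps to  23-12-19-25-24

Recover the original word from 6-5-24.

bat

s is letter #19 and maps to 23: an offset of 4. Each letter is replaced by its alphabet position (a=1..z=26) + 4.
Undoing it on 6-5-24: 6→(6−4)÷1=2=b, 5→(5−4)÷1=1=a, 24→(24−4)÷1=20=t.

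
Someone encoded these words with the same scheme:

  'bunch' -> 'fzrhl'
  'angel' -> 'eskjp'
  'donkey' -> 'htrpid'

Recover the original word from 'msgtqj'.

The shifts repeat in a cycle of length 2: positions 0,1,… shift by +4, +5, then the pattern repeats.
Decoding msgtqj: m−4=i, s−5=n, g−4=c, t−5=o, q−4=m, j−5=e.

income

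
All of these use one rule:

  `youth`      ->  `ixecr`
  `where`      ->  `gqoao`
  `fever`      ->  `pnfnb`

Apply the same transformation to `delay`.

Shifts by position in youth: pos 0: y→i (+10), pos 1: o→x (+9), pos 2: u→e (+10), pos 3: t→c (+9) — repeating every 2. The shifts repeat in a cycle of length 2: positions 0,1,… shift by +10, +9, then the pattern repeats.
Applying it to delay: d+10=n, e+9=n, l+10=v, a+9=j, y+10=i.

nnvji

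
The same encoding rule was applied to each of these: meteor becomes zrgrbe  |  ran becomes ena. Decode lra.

Each letter is shifted forward by 13 in the alphabet (a Caesar shift of +13).
Undoing it on lra: l−13=y, r−13=e, a−13=n.

yen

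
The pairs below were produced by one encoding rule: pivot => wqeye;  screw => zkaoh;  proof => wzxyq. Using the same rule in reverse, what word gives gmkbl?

zebra

The shift increases by 1 at each position, starting from +7: 7, 8, 9, ….
Undoing it on gmkbl: g−7=z, m−8=e, k−9=b, b−10=r, l−11=a.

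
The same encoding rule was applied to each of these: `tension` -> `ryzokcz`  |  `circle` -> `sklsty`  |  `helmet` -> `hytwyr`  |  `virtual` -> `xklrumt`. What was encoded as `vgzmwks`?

dynamic

t(19)→r(17) and e(4)→y(24) fit y≡3x+12 (mod 26); the inverse of 3 mod 26 is 9. Each letter's alphabet position (a=0..z=25) is mapped through 3·x+12 mod 26 — an affine cipher.
Decoding vgzmwks: v(21)→9·(21−12)≡3=d; g(6)→9·(6−12)≡24=y; z(25)→9·(25−12)≡13=n; m(12)→9·(12−12)≡0=a; w(22)→9·(22−12)≡12=m; k(10)→9·(10−12)≡8=i; s(18)→9·(18−12)≡2=c (all mod 26).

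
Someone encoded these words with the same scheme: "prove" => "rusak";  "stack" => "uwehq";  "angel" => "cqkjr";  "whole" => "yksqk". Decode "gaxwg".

extra

In prove: p→r is +2, r→u is +3, o→s is +4, v→a is +5 — the shift increases by 1 each position. Each letter shifts forward by (position + 2), i.e. 2, 3, 4, … — the shift grows by one for each successive letter.
Undoing it on gaxwg: g−2=e, a−3=x, x−4=t, w−5=r, g−6=a.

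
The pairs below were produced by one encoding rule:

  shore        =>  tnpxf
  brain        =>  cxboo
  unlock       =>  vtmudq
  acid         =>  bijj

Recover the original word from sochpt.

Shifts by position in shore: pos 0: s→t (+1), pos 1: h→n (+6), pos 2: o→p (+1), pos 3: r→x (+6) — repeating every 2. It's a Vigenère-style cipher with numeric key [1,6]: position i shifts by key[i mod 2].
Decoding sochpt: s−1=r, o−6=i, c−1=b, h−6=b, p−1=o, t−6=n.

ribbon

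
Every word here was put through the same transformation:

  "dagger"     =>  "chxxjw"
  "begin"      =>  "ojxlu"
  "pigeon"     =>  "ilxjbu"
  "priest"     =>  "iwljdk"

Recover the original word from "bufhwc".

onward

d(3)→c(2) and a(0)→h(7) fit y≡7x+7 (mod 26); the inverse of 7 mod 26 is 15. This is an affine cipher: with a=0,…,z=25, each position x becomes (7x+7) mod 26.
Decoding bufhwc: b(1)→15·(1−7)≡14=o; u(20)→15·(20−7)≡13=n; f(5)→15·(5−7)≡22=w; h(7)→15·(7−7)≡0=a; w(22)→15·(22−7)≡17=r; c(2)→15·(2−7)≡3=d (all mod 26).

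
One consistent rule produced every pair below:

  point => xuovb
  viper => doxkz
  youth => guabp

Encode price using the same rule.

Two shifts are in play — +6 for a/e/i/o/u, +8 for every other letter.
For price: p(cons)+8=x, r(cons)+8=z, i(vowel)+6=o, c(cons)+8=k, e(vowel)+6=k.

xzokk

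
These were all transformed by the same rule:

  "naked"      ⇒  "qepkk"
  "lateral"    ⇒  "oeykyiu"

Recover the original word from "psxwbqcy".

mosquito

Each letter shifts forward by (position + 3), i.e. 3, 4, 5, … — the shift grows by one for each successive letter.
Decoding psxwbqcy: p−3=m, s−4=o, x−5=s, w−6=q, b−7=u, q−8=i, c−9=t, y−10=o.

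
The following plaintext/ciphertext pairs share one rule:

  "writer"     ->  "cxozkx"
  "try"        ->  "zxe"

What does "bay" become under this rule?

Compare letters: w→c is +6, r→x is +6, i→o is +6 — a constant shift. It's a constant shift of +6 (ROT6).
Applying it to bay: b+6=h, a+6=g, y+6=e.

hge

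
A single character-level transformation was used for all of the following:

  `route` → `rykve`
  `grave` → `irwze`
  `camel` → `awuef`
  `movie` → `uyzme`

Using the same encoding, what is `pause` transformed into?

nwkge

r(17)→r(17) and o(14)→y(24) fit y≡15x+22 (mod 26); the inverse of 15 mod 26 is 7. Each letter's alphabet position (a=0..z=25) is mapped through 15·x+22 mod 26 — an affine cipher.
On pause: p(15)→15·15+22≡13=n; a(0)→15·0+22≡22=w; u(20)→15·20+22≡10=k; s(18)→15·18+22≡6=g; e(4)→15·4+22≡4=e (all mod 26).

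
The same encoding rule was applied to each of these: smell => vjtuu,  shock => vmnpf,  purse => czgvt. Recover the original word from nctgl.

s(18)→v(21) and m(12)→j(9) fit y≡15x+11 (mod 26); the inverse of 15 mod 26 is 7. This is an affine cipher: with a=0,…,z=25, each position x becomes (15x+11) mod 26.
Reversing it on nctgl: n(13)→7·(13−11)≡14=o; c(2)→7·(2−11)≡15=p; t(19)→7·(19−11)≡4=e; g(6)→7·(6−11)≡17=r; l(11)→7·(11−11)≡0=a (all mod 26).

opera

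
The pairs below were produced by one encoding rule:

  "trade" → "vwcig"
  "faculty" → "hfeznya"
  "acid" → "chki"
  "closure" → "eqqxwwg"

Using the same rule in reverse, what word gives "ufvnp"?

satin

Shifts by position in trade: pos 0: t→v (+2), pos 1: r→w (+5), pos 2: a→c (+2), pos 3: d→i (+5) — repeating every 2. A repeating key of period 2 is used — shifts +2, +5 over and over.
Undoing it on ufvnp: u−2=s, f−5=a, v−2=t, n−5=i, p−2=n.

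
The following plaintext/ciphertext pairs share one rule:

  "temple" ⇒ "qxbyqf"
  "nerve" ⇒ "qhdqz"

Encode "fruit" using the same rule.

The output letters match the input read backwards, each shifted +12: temple reversed is elpmet. The word is reversed, then every letter is shifted forward by 12.
On fruit: reverse → tiurf; then shift: t+12=f, i+12=u, u+12=g, r+12=d, f+12=r.

fugdr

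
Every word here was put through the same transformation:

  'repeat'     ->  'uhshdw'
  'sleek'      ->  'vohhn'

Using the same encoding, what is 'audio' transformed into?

Every letter moves 3 places later in the alphabet, wrapping around z→a.
On audio: a+3=d, u+3=x, d+3=g, i+3=l, o+3=r.

dxglr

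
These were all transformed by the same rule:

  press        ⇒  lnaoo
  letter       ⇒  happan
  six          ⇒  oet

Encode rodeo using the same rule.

Every letter moves 22 places later in the alphabet, wrapping around z→a.
On rodeo: r+22=n, o+22=k, d+22=z, e+22=a, o+22=k.

nkzak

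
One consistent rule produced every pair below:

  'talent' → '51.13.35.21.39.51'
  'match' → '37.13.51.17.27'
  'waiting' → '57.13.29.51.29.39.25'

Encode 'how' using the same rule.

27.41.57

With a=1..z=26, the number is 2·pos + 11.
Applying it to how: h=8→27, o=15→41, w=23→57.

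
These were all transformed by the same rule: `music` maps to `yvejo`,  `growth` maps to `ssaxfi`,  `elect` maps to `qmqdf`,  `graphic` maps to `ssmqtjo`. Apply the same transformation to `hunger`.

Shifts by position in music: pos 0: m→y (+12), pos 1: u→v (+1), pos 2: s→e (+12), pos 3: i→j (+1) — repeating every 2. It's a Vigenère-style cipher with numeric key [12,1]: position i shifts by key[i mod 2].
For hunger: h+12=t, u+1=v, n+12=z, g+1=h, e+12=q, r+1=s.

tvzhqs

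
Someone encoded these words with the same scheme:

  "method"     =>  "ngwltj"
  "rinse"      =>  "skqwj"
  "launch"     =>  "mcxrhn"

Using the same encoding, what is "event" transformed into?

fxhry

In method: m→n is +1, e→g is +2, t→w is +3, h→l is +4 — the shift increases by 1 each position. The shift increases by 1 at each position, starting from +1: 1, 2, 3, ….
For event: e+1=f, v+2=x, e+3=h, n+4=r, t+5=y.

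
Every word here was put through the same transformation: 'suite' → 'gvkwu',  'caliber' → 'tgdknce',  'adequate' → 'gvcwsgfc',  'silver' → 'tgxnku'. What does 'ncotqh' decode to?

The output letters match the input read backwards, each shifted +2: suite reversed is etius. Read the word backwards and shift each letter +2.
Decoding ncotqh: shift back: n−2=l, c−2=a, o−2=m, t−2=r, q−2=o, h−2=f → lamrof; then reverse → formal.

formal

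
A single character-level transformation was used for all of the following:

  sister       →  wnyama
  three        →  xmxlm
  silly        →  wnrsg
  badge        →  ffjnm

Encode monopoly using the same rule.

In sister: s→w is +4, i→n is +5, s→y is +6, t→a is +7 — the shift increases by 1 each position. The shift increases by 1 at each position, starting from +4: 4, 5, 6, ….
Applying it to monopoly: m+4=q, o+5=t, n+6=t, o+7=v, p+8=x, o+9=x, l+10=v, y+11=j.

qttvxxvj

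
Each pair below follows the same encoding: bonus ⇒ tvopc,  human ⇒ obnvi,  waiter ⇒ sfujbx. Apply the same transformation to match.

idubn

Two steps: reverse the string, then apply a Caesar shift of +1.
On match: reverse → hctam; then shift: h+1=i, c+1=d, t+1=u, a+1=b, m+1=n.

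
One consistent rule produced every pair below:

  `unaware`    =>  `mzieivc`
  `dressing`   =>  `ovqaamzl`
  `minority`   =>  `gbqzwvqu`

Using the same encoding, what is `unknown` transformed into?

vewvsvc

The word is reversed, then every letter is shifted forward by 8.
For unknown: reverse → nwonknu; then shift: n+8=v, w+8=e, o+8=w, n+8=v, k+8=s, n+8=v, u+8=c.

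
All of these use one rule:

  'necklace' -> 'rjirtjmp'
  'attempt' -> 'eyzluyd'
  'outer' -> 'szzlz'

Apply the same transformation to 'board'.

In necklace: n→r is +4, e→j is +5, c→i is +6, k→r is +7 — the shift increases by 1 each position. The shift increases by 1 at each position, starting from +4: 4, 5, 6, ….
For board: b+4=f, o+5=t, a+6=g, r+7=y, d+8=l.

ftgyl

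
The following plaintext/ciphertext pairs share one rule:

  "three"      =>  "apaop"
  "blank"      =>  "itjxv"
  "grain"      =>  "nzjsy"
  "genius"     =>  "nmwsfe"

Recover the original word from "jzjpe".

craft

In three: t→a is +7, h→p is +8, r→a is +9, e→o is +10 — the shift increases by 1 each position. The shift increases by 1 at each position, starting from +7: 7, 8, 9, ….
Decoding jzjpe: j−7=c, z−8=r, j−9=a, p−10=f, e−11=t.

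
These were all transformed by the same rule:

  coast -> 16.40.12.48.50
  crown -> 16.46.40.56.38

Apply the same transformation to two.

Each letter becomes 2×(its alphabet position, a=1..z=26) + 10.
Applying it to two: t=20→50, w=23→56, o=15→40.

50.56.40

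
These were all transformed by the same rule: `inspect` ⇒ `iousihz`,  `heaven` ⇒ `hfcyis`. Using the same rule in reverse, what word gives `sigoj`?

shelf

Each letter shifts forward by its position index (0, 1, 2, …) — the shift grows by one for each successive letter.
Decoding sigoj: s−0=s, i−1=h, g−2=e, o−3=l, j−4=f.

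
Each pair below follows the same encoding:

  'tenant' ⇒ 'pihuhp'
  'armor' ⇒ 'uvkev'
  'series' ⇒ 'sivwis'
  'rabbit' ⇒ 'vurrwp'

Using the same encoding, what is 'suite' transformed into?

smwpi

Treating letters as 0–25, the rule is x ↦ 23x + 20 (mod 26).
On suite: s(18)→23·18+20≡18=s; u(20)→23·20+20≡12=m; i(8)→23·8+20≡22=w; t(19)→23·19+20≡15=p; e(4)→23·4+20≡8=i (all mod 26).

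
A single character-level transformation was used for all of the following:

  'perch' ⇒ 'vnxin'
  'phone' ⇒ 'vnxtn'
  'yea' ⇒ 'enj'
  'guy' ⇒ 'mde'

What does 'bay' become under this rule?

hje

The shift depends on letter class: consonant p→v is +6, but vowel e→n is +9. Two shifts are in play — +9 for a/e/i/o/u, +6 for every other letter.
For bay: b(cons)+6=h, a(vowel)+9=j, y(cons)+6=e.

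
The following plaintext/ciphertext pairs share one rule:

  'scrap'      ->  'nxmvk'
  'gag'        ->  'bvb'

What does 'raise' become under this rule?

mvdnz

Compare letters: s→n is +21, c→x is +21, r→m is +21 — a constant shift. Each letter is shifted forward by 21 in the alphabet (a Caesar shift of +21).
Applying it to raise: r+21=m, a+21=v, i+21=d, s+21=n, e+21=z.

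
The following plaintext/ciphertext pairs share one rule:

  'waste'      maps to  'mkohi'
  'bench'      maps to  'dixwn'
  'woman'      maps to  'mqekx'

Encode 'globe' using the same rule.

ulqdi

w(22)→m(12) and a(0)→k(10) fit y≡19x+10 (mod 26); the inverse of 19 mod 26 is 11. Treating letters as 0–25, the rule is x ↦ 19x + 10 (mod 26).
On globe: g(6)→19·6+10≡20=u; l(11)→19·11+10≡11=l; o(14)→19·14+10≡16=q; b(1)→19·1+10≡3=d; e(4)→19·4+10≡8=i (all mod 26).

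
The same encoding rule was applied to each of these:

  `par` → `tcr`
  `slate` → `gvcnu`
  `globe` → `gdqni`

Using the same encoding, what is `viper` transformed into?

tgrkx

The output letters match the input read backwards, each shifted +2: par reversed is rap. The word is reversed, then every letter is shifted forward by 2.
For viper: reverse → repiv; then shift: r+2=t, e+2=g, p+2=r, i+2=k, v+2=x.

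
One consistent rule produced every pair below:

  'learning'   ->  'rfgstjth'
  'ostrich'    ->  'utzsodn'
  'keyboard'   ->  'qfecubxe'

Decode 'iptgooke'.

confined

Shifts by position in learning: pos 0: l→r (+6), pos 1: e→f (+1), pos 2: a→g (+6), pos 3: r→s (+1) — repeating every 2. A repeating key of period 2 is used — shifts +6, +1 over and over.
Decoding iptgooke: i−6=c, p−1=o, t−6=n, g−1=f, o−6=i, o−1=n, k−6=e, e−1=d.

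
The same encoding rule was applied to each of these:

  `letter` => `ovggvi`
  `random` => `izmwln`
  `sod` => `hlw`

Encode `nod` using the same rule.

mlw

Each letter is replaced by its mirror in the alphabet: a↔z, b↔y, c↔x, and so on (the Atbash cipher).
On nod: n↔m, o↔l, d↔w.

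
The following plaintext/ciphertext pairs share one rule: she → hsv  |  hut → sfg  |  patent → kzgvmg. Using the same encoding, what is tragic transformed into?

Each pair mirrors across the alphabet (s↔h, h↔s, e↔v): positions sum to 25. Each letter is replaced by its mirror in the alphabet: a↔z, b↔y, c↔x, and so on (the Atbash cipher).
On tragic: t↔g, r↔i, a↔z, g↔t, i↔r, c↔x.

giztrx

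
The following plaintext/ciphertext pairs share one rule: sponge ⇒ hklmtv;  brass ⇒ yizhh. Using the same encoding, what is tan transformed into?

gzm

Each letter is replaced by its mirror in the alphabet: a↔z, b↔y, c↔x, and so on (the Atbash cipher).
Applying it to tan: t↔g, a↔z, n↔m.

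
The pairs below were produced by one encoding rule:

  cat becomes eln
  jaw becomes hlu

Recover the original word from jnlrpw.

The output letters match the input read backwards, each shifted +11: cat reversed is tac. Read the word backwards and shift each letter +11.
Decoding jnlrpw: shift back: j−11=y, n−11=c, l−11=a, r−11=g, p−11=e, w−11=l → ycagel; then reverse → legacy.

legacy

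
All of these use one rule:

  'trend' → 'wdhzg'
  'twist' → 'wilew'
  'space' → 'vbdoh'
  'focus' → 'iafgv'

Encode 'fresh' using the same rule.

idhek

A repeating key of period 2 is used — shifts +3, +12 over and over.
On fresh: f+3=i, r+12=d, e+3=h, s+12=e, h+3=k.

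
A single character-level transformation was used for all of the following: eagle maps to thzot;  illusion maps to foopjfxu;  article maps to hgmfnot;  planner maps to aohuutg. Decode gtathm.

e(4)→t(19) and a(0)→h(7) fit y≡3x+7 (mod 26); the inverse of 3 mod 26 is 9. Each letter's alphabet position (a=0..z=25) is mapped through 3·x+7 mod 26 — an affine cipher.
Undoing it on gtathm: g(6)→9·(6−7)≡17=r; t(19)→9·(19−7)≡4=e; a(0)→9·(0−7)≡15=p; t(19)→9·(19−7)≡4=e; h(7)→9·(7−7)≡0=a; m(12)→9·(12−7)≡19=t (all mod 26).

repeat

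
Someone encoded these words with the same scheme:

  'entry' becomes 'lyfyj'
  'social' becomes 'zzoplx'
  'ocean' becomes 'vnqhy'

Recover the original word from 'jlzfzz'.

Shifts by position in entry: pos 0: e→l (+7), pos 1: n→y (+11), pos 2: t→f (+12), pos 3: r→y (+7), pos 4: y→j (+11) — repeating every 3. It's a Vigenère-style cipher with numeric key [7,11,12]: position i shifts by key[i mod 3].
Reversing it on jlzfzz: j−7=c, l−11=a, z−12=n, f−7=y, z−11=o, z−12=n.

canyon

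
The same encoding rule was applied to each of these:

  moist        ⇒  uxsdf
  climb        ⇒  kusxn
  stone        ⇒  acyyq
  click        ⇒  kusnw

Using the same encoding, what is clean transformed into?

kuolz

In moist: m→u is +8, o→x is +9, i→s is +10, s→d is +11 — the shift increases by 1 each position. The shift increases by 1 at each position, starting from +8: 8, 9, 10, ….
On clean: c+8=k, l+9=u, e+10=o, a+11=l, n+12=z.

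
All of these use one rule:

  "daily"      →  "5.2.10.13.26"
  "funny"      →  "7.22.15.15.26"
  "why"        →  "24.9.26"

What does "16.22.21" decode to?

out

d is letter #4 and maps to 5: an offset of 1. Letters become their 1-based position plus 1 (so a→2, b→3, …).
Undoing it on 16.22.21: 16→(16−1)÷1=15=o, 22→(22−1)÷1=21=u, 21→(21−1)÷1=20=t.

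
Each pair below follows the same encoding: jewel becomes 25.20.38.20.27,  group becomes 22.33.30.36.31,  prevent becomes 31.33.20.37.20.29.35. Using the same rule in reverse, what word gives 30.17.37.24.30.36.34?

obvious

j is letter #10 and maps to 25: an offset of 15. Each letter is replaced by its alphabet position (a=1..z=26) + 15.
Reversing it on 30.17.37.24.30.36.34: 30→(30−15)÷1=15=o, 17→(17−15)÷1=2=b, 37→(37−15)÷1=22=v, 24→(24−15)÷1=9=i, 30→(30−15)÷1=15=o, 36→(36−15)÷1=21=u, 34→(34−15)÷1=19=s.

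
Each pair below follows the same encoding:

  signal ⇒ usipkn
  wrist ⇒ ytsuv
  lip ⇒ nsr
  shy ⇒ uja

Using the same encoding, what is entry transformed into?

Vowels shift forward by 10 and consonants shift forward by 2.
For entry: e(vowel)+10=o, n(cons)+2=p, t(cons)+2=v, r(cons)+2=t, y(cons)+2=a.

opvta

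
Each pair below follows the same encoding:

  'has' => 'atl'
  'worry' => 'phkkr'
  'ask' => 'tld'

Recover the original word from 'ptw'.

wad

Compare letters: h→a is +19, a→t is +19, s→l is +19 — a constant shift. Every letter moves 19 places later in the alphabet, wrapping around z→a.
Undoing it on ptw: p−19=w, t−19=a, w−19=d.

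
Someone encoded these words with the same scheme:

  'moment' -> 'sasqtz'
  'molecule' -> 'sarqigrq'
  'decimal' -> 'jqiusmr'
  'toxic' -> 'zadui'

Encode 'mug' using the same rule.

sgm

The shift depends on letter class: consonant m→s is +6, but vowel o→a is +12. Vowels shift forward by 12 and consonants shift forward by 6.
For mug: m(cons)+6=s, u(vowel)+12=g, g(cons)+6=m.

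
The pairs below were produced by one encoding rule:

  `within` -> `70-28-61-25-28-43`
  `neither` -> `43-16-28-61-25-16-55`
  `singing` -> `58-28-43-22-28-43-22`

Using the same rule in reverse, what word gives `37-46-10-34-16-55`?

w(#23)→70 and i(#9)→28: differences scale by 3, so n = 3·pos + 1. Each letter becomes 3×(its alphabet position, a=1..z=26) + 1.
Undoing it on 37-46-10-34-16-55: 37→(37−1)÷3=12=l, 46→(46−1)÷3=15=o, 10→(10−1)÷3=3=c, 34→(34−1)÷3=11=k, 16→(16−1)÷3=5=e, 55→(55−1)÷3=18=r.

locker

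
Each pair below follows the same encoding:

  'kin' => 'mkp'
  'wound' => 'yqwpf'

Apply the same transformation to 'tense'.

vgpug

Compare letters: k→m is +2, i→k is +2, n→p is +2 — a constant shift. It's a constant shift of +2 (ROT2).
On tense: t+2=v, e+2=g, n+2=p, s+2=u, e+2=g.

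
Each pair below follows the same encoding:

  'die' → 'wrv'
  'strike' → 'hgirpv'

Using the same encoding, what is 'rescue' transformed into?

Each pair mirrors across the alphabet (d↔w, i↔r, e↔v): positions sum to 25. Letters are reflected about the middle of the alphabet (position → 25−position): Atbash.
On rescue: r↔i, e↔v, s↔h, c↔x, u↔f, e↔v.

ivhxfv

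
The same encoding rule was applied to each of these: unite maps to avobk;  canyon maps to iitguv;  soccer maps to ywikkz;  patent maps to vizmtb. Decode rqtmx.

Shifts by position in unite: pos 0: u→a (+6), pos 1: n→v (+8), pos 2: i→o (+6), pos 3: t→b (+8) — repeating every 2. The shifts repeat in a cycle of length 2: positions 0,1,… shift by +6, +8, then the pattern repeats.
Undoing it on rqtmx: r−6=l, q−8=i, t−6=n, m−8=e, x−6=r.

liner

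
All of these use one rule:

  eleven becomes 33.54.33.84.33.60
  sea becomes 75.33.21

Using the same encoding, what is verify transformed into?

e(#5)→33 and l(#12)→54: differences scale by 3, so n = 3·pos + 18. Each letter becomes 3×(its alphabet position, a=1..z=26) + 18.
On verify: v=22→84, e=5→33, r=18→72, i=9→45, f=6→36, y=25→93.

84.33.72.45.36.93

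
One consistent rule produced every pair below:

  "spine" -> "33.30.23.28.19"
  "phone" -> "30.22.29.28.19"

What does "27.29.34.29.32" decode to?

motor

s is letter #19 and maps to 33: an offset of 14. The number is (letter's place in the alphabet, a=1) + 14.
Decoding 27.29.34.29.32: 27→(27−14)÷1=13=m, 29→(29−14)÷1=15=o, 34→(34−14)÷1=20=t, 29→(29−14)÷1=15=o, 32→(32−14)÷1=18=r.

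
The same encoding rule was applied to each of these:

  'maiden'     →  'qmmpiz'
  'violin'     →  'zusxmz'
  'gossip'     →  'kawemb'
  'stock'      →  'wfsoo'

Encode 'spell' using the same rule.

Shifts by position in maiden: pos 0: m→q (+4), pos 1: a→m (+12), pos 2: i→m (+4), pos 3: d→p (+12) — repeating every 2. It's a Vigenère-style cipher with numeric key [4,12]: position i shifts by key[i mod 2].
For spell: s+4=w, p+12=b, e+4=i, l+12=x, l+4=p.

wbixp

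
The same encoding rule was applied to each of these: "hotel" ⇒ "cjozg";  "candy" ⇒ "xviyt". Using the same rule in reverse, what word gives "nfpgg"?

Compare letters: h→c is +21, o→j is +21, t→o is +21 — a constant shift. It's a constant shift of +21 (ROT21).
Reversing it on nfpgg: n−21=s, f−21=k, p−21=u, g−21=l, g−21=l.

skull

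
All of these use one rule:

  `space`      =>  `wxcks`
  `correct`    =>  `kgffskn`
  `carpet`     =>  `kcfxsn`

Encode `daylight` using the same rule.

bcuhiarn

s(18)→w(22) and p(15)→x(23) fit y≡17x+2 (mod 26); the inverse of 17 mod 26 is 23. Each letter's alphabet position (a=0..z=25) is mapped through 17·x+2 mod 26 — an affine cipher.
On daylight: d(3)→17·3+2≡1=b; a(0)→17·0+2≡2=c; y(24)→17·24+2≡20=u; l(11)→17·11+2≡7=h; i(8)→17·8+2≡8=i; g(6)→17·6+2≡0=a; h(7)→17·7+2≡17=r; t(19)→17·19+2≡13=n (all mod 26).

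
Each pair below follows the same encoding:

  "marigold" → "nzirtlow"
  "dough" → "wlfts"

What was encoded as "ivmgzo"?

rental

Each pair mirrors across the alphabet (m↔n, a↔z, r↔i): positions sum to 25. This is the alphabet-reversal cipher (Atbash): a becomes z, b becomes y, etc.
Undoing it on ivmgzo: i↔r, v↔e, m↔n, g↔t, z↔a, o↔l.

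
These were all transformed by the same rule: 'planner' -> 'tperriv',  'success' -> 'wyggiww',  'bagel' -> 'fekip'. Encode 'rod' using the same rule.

vsh

Compare letters: p→t is +4, l→p is +4, a→e is +4 — a constant shift. This is a Caesar cipher with shift 4.
Applying it to rod: r+4=v, o+4=s, d+4=h.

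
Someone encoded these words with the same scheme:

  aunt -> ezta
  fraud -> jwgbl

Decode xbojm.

In aunt: a→e is +4, u→z is +5, n→t is +6, t→a is +7 — the shift increases by 1 each position. Each letter shifts forward by (position + 4), i.e. 4, 5, 6, … — the shift grows by one for each successive letter.
Decoding xbojm: x−4=t, b−5=w, o−6=i, j−7=c, m−8=e.

twice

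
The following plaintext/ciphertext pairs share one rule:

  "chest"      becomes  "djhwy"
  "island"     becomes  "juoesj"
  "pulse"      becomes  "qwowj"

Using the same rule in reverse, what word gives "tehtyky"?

Letter i (0-indexed) is shifted by i+1, so successive shifts are 1, 2, 3, ….
Undoing it on tehtyky: t−1=s, e−2=c, h−3=e, t−4=p, y−5=t, k−6=e, y−7=r.

scepter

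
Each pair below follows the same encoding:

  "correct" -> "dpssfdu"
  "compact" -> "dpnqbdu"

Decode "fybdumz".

exactly

Compare letters: c→d is +1, o→p is +1, r→s is +1 — a constant shift. Every letter moves 1 place later in the alphabet, wrapping around z→a.
Reversing it on fybdumz: f−1=e, y−1=x, b−1=a, d−1=c, u−1=t, m−1=l, z−1=y.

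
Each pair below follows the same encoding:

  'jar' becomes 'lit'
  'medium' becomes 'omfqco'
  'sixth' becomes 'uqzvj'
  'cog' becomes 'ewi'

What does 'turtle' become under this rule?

vctvnm

The shift depends on letter class: consonant j→l is +2, but vowel a→i is +8. Two shifts are in play — +8 for a/e/i/o/u, +2 for every other letter.
On turtle: t(cons)+2=v, u(vowel)+8=c, r(cons)+2=t, t(cons)+2=v, l(cons)+2=n, e(vowel)+8=m.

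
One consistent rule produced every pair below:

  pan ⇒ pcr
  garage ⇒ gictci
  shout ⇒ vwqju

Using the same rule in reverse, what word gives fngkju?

The word is reversed, then every letter is shifted forward by 2.
Reversing it on fngkju: shift back: f−2=d, n−2=l, g−2=e, k−2=i, j−2=h, u−2=s → dleihs; then reverse → shield.

shield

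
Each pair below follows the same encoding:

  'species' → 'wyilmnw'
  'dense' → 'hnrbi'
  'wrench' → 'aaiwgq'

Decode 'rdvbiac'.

Shifts by position in species: pos 0: s→w (+4), pos 1: p→y (+9), pos 2: e→i (+4), pos 3: c→l (+9) — repeating every 2. The shifts repeat in a cycle of length 2: positions 0,1,… shift by +4, +9, then the pattern repeats.
Undoing it on rdvbiac: r−4=n, d−9=u, v−4=r, b−9=s, i−4=e, a−9=r, c−4=y.

nursery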